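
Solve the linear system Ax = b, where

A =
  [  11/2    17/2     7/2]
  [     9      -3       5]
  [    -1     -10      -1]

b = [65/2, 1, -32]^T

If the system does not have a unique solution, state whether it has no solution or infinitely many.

Row-reduce:
R1 ← R1 / (11/2).
R2 ← R2 − 9·R1.
R3 ← R3 + 1·R1.
R2 ← R2 / (-186/11).
R1 ← R1 − 17/11·R2.
R3 ← R3 + 93/11·R2.
Rank is 2 with 3 unknowns, leaving x_3 free.

infinitely many solutions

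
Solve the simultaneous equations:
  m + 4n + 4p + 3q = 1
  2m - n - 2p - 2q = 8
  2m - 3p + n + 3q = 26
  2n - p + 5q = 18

Row-reduce:
R2 ← R2 − 2·R1.
R3 ← R3 − 2·R1.
R2 ← R2 / (-9).
R1 ← R1 − 4·R2.
R3 ← R3 + 7·R2.
R4 ← R4 − 2·R2.
R3 ← R3 / (-29/9).
R1 ← R1 + 4/9·R3.
R2 ← R2 − 10/9·R3.
R4 ← R4 + 29/9·R3.
Rank is 3 with 4 unknowns, leaving q free.

infinitely many solutions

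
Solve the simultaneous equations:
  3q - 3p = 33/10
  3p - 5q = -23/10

Row-reduce the augmented matrix:
R1 ← R1 / (-3).
R2 ← R2 − 3·R1.
R2 ← R2 / (-2).
R1 ← R1 + 1·R2.
Reading off the reduced rows gives p = -8/5, q = -1/2.

p = -8/5, q = -1/2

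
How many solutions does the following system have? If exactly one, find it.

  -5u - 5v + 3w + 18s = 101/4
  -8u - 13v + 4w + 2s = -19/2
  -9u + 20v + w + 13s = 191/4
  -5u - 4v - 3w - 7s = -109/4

u = 1/2, v = 3/2, w = 11/4, s = 3/2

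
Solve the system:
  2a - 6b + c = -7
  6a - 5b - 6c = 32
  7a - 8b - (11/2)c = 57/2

infinitely many solutions

Row-reduce:
R1 ← R1 / (2).
R2 ← R2 − 6·R1.
R3 ← R3 − 7·R1.
R2 ← R2 / (13).
R1 ← R1 + 3·R2.
R3 ← R3 − 13·R2.
Rank is 2 with 3 unknowns, leaving c free.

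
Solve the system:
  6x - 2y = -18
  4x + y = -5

Row-reduce the augmented matrix:
R1 ← R1 / (6).
R2 ← R2 − 4·R1.
R2 ← R2 / (7/3).
R1 ← R1 + 1/3·R2.
Reading off the reduced rows gives x = -2, y = 3.

x = -2, y = 3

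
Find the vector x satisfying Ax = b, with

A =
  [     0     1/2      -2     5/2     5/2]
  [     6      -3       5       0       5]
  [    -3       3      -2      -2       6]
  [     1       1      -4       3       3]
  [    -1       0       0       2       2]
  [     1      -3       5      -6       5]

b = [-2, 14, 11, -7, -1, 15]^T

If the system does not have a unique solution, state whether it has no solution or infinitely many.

Row-reduce:
Swap R1 and R2.
R1 ← R1 / (6).
R3 ← R3 + 3·R1.
R4 ← R4 − 1·R1.
R5 ← R5 + 1·R1.
R6 ← R6 − 1·R1.
R2 ← R2 / (1/2).
R1 ← R1 + 1/2·R2.
R3 ← R3 − 3/2·R2.
R4 ← R4 − 3/2·R2.
R5 ← R5 + 1/2·R2.
R6 ← R6 + 5/2·R2.
R3 ← R3 / (13/2).
R1 ← R1 + 7/6·R3.
R2 ← R2 + 4·R3.
R4 ← R4 − 7/6·R3.
R5 ← R5 + 7/6·R3.
R6 ← R6 + 35/6·R3.
R4 ← R4 / (-109/39).
R1 ← R1 − 31/39·R4.
R2 ← R2 + 11/13·R4.
R3 ← R3 + 19/13·R4.
R5 ← R5 − 109/39·R4.
R6 ← R6 + 79/39·R4.
Swap R5 and R6.
R5 ← R5 / (2350/109).
R1 ← R1 − 212/109·R5.
R2 ← R2 − 794/109·R5.
R3 ← R3 − 331/109·R5.
R4 ← R4 − 215/109·R5.
Row 6 reduces to 0 = -4, a contradiction. The system is inconsistent.

no solution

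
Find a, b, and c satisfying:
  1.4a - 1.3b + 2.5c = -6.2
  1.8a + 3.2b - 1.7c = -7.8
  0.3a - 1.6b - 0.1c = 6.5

Row-reduce the augmented matrix:
R1 ← R1 / (7/5).
R2 ← R2 − 9/5·R1.
R3 ← R3 − 3/10·R1.
R2 ← R2 / (341/70).
R1 ← R1 + 13/14·R2.
R3 ← R3 + 37/28·R2.
R3 ← R3 / (-13427/6820).
R1 ← R1 − 579/682·R3.
R2 ← R2 + 344/341·R3.
Reading off the reduced rows gives a = -1, b = -4, c = -4.

a = -1, b = -4, c = -4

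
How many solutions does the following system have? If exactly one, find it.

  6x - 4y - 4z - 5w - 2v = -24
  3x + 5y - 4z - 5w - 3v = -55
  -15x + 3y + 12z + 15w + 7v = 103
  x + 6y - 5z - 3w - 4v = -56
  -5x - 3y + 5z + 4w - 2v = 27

infinitely many solutions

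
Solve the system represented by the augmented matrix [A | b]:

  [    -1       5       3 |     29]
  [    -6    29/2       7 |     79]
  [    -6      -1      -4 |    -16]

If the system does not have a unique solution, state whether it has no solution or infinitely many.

infinitely many solutions

Row-reduce:
R1 ← R1 / (-1).
R2 ← R2 + 6·R1.
R3 ← R3 + 6·R1.
R2 ← R2 / (-31/2).
R1 ← R1 + 5·R2.
R3 ← R3 + 31·R2.
Rank is 2 with 3 unknowns, leaving x_3 free.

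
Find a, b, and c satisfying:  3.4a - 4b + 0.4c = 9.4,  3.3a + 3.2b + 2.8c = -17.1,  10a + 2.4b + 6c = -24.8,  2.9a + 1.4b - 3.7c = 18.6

Row-reduce the augmented matrix:
R1 ← R1 / (17/5).
R2 ← R2 − 33/10·R1.
R3 ← R3 − 10·R1.
R4 ← R4 − 29/10·R1.
R2 ← R2 / (602/85).
R1 ← R1 + 20/17·R2.
R3 ← R3 − 1204/85·R2.
R4 ← R4 − 409/85·R2.
Swap R3 and R4.
R3 ← R3 / (-8548/1505).
R1 ← R1 − 156/301·R3.
R2 ← R2 − 205/602·R3.
R4 reduces to 0 = 0, so the extra equation is consistent.
Reading off the reduced rows gives a = 1, b = -2, c = -5.

a = 1, b = -2, c = -5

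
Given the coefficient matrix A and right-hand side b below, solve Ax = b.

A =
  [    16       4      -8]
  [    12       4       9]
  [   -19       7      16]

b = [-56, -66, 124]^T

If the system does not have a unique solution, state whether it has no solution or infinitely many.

Row-reduce the augmented matrix:
R1 ← R1 / (16).
R2 ← R2 − 12·R1.
R3 ← R3 + 19·R1.
R1 ← R1 − 1/4·R2.
R3 ← R3 − 47/4·R2.
R3 ← R3 / (-679/4).
R1 ← R1 + 17/4·R3.
R2 ← R2 − 15·R3.
Reading off the reduced rows gives x_1 = -6, x_2 = 6, x_3 = -2.

x_1 = -6, x_2 = 6, x_3 = -2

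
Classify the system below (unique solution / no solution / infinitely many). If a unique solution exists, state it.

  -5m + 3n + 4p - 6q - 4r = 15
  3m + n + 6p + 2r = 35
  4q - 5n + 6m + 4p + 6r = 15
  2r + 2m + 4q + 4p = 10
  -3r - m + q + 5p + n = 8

m = 4, n = 3, p = 3, q = -3, r = 1

Row-reduce the augmented matrix:
R1 ← R1 / (-5).
R2 ← R2 − 3·R1.
R3 ← R3 − 6·R1.
R4 ← R4 − 2·R1.
R5 ← R5 + 1·R1.
R2 ← R2 / (14/5).
R1 ← R1 + 3/5·R2.
R3 ← R3 + 7/5·R2.
R4 ← R4 − 6/5·R2.
R5 ← R5 − 2/5·R2.
R3 ← R3 / (13).
R1 ← R1 − 1·R3.
R2 ← R2 − 3·R3.
R4 ← R4 − 2·R3.
R5 ← R5 − 3·R3.
R4 ← R4 / (356/91).
R1 ← R1 − 74/91·R4.
R2 ← R2 + 12/91·R4.
R3 ← R3 + 5/13·R4.
R5 ← R5 − 352/91·R4.
R5 ← R5 / (-248/89).
R1 ← R1 − 49/89·R5.
R2 ← R2 + 32/89·R5.
R3 ← R3 − 21/178·R5.
R4 ← R4 − 19/178·R5.
Reading off the reduced rows gives m = 4, n = 3, p = 3, q = -3, r = 1.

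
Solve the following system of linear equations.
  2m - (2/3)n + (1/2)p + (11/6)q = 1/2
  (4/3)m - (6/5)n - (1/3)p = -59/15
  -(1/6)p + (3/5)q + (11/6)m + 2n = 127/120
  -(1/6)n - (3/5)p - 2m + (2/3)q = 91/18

Row-reduce the augmented matrix:
R1 ← R1 / (2).
R2 ← R2 − 4/3·R1.
R3 ← R3 − 11/6·R1.
R4 ← R4 + 2·R1.
R2 ← R2 / (-34/45).
R1 ← R1 + 1/3·R2.
R3 ← R3 − 47/18·R2.
R4 ← R4 + 5/6·R2.
R3 ← R3 / (-1195/408).
R1 ← R1 − 37/68·R3.
R2 ← R2 − 15/17·R3.
R4 ← R4 − 54/85·R3.
R4 ← R4 / (967051/358500).
R1 ← R1 − 2811/5975·R4.
R2 ← R2 − 47/2390·R4.
R3 ← R3 − 10821/5975·R4.
Reading off the reduced rows gives m = -7/4, n = 4/3, p = 0, q = 8/3.

m = -7/4, n = 4/3, p = 0, q = 8/3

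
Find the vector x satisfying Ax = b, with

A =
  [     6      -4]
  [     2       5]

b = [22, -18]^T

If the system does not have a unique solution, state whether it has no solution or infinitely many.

Row-reduce the augmented matrix:
R1 ← R1 / (6).
R2 ← R2 − 2·R1.
R2 ← R2 / (19/3).
R1 ← R1 + 2/3·R2.
Reading off the reduced rows gives x_1 = 1, x_2 = -4.

x_1 = 1, x_2 = -4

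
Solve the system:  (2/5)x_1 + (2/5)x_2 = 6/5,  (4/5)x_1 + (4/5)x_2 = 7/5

no solution

Row-reduce:
R1 ← R1 / (2/5).
R2 ← R2 − 4/5·R1.
Row 2 reduces to 0 = -1, a contradiction. The system is inconsistent.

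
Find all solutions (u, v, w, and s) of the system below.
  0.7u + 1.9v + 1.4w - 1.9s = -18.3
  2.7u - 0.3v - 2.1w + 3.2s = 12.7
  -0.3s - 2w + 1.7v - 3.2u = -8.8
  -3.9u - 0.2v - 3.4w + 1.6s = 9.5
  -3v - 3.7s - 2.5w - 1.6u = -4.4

u = -1, v = -5, w = 1, s = 5

Row-reduce the augmented matrix:
R1 ← R1 / (7/10).
R2 ← R2 − 27/10·R1.
R3 ← R3 + 16/5·R1.
R4 ← R4 + 39/10·R1.
R5 ← R5 + 8/5·R1.
R2 ← R2 / (-267/35).
R1 ← R1 − 19/7·R2.
R3 ← R3 − 727/70·R2.
R4 ← R4 − 727/70·R2.
R5 ← R5 − 47/35·R2.
R3 ← R3 / (-10343/1780).
R1 ← R1 + 119/178·R3.
R2 ← R2 − 175/178·R3.
R4 ← R4 + 10343/1780·R3.
R5 ← R5 + 276/445·R3.
Swap R4 and R5.
R4 ← R4 / (-1048837/155145).
R1 ← R1 − 4308/10343·R4.
R2 ← R2 + 14747/31029·R4.
R3 ← R3 + 28559/31029·R4.
R5 reduces to 0 = 0, so the extra equation is consistent.
Reading off the reduced rows gives u = -1, v = -5, w = 1, s = 5.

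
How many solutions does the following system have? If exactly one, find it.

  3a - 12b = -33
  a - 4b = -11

Row-reduce:
R1 ← R1 / (3).
R2 ← R2 − 1·R1.
Rank is 1 with 2 unknowns, leaving b free.

infinitely many solutions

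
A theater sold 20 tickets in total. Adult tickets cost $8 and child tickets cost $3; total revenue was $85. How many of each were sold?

Let a = adult tickets, c = child tickets.
  a + c = 20
  3c + 8a = 85
From equation 1: a = 20 − c.
Substitute into equation 2 and solve: c = 15.
Then a = 5.

adult tickets: 5, child tickets: 15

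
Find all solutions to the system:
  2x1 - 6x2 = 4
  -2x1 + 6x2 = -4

infinitely many solutions

Row-reduce:
R1 ← R1 / (2).
R2 ← R2 + 2·R1.
Rank is 1 with 2 unknowns, leaving x2 free.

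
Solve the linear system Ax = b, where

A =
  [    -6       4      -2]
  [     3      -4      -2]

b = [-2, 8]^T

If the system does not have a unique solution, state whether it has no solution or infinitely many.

Row-reduce:
R1 ← R1 / (-6).
R2 ← R2 − 3·R1.
R2 ← R2 / (-2).
R1 ← R1 + 2/3·R2.
Rank is 2 with 3 unknowns, leaving x_3 free.

infinitely many solutions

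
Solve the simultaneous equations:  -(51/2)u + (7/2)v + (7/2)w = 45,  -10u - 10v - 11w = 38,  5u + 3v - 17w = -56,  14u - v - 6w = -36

Row-reduce:
R1 ← R1 / (-51/2).
R2 ← R2 + 10·R1.
R3 ← R3 − 5·R1.
R4 ← R4 − 14·R1.
R2 ← R2 / (-580/51).
R1 ← R1 + 7/51·R2.
R3 ← R3 − 188/51·R2.
R4 ← R4 − 47/51·R2.
R3 ← R3 / (-2947/145).
R1 ← R1 − 7/580·R3.
R2 ← R2 − 631/580·R3.
R4 ← R4 + 2947/580·R3.
Row 4 reduces to 0 = 1/2, a contradiction. The system is inconsistent.

no solution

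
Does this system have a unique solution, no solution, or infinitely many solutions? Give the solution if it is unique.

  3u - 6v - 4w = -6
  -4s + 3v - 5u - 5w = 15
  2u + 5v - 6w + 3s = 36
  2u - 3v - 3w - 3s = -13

Row-reduce the augmented matrix:
R1 ← R1 / (3).
R2 ← R2 + 5·R1.
R3 ← R3 − 2·R1.
R4 ← R4 − 2·R1.
R2 ← R2 / (-7).
R1 ← R1 + 2·R2.
R3 ← R3 − 9·R2.
R4 ← R4 − 1·R2.
R3 ← R3 / (-55/3).
R1 ← R1 − 2·R3.
R2 ← R2 − 5/3·R3.
R4 ← R4 + 2·R3.
R4 ← R4 / (-257/77).
R1 ← R1 − 10/11·R4.
R2 ← R2 − 29/77·R4.
R3 ← R3 − 9/77·R4.
Reading off the reduced rows gives u = -2, v = 2, w = -3, s = 4.

u = -2, v = 2, w = -3, s = 4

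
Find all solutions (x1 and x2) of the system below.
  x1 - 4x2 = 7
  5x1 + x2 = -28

x1 = -5, x2 = -3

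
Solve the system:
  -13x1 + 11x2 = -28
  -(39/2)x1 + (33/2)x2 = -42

infinitely many solutions

Row-reduce:
R1 ← R1 / (-13).
R2 ← R2 + 39/2·R1.
Rank is 1 with 2 unknowns, leaving x2 free.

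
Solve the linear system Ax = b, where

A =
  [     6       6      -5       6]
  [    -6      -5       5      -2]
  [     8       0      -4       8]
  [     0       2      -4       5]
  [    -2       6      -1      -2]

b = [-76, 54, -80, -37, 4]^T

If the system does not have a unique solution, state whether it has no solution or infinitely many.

x_1 = -4, x_2 = -2, x_3 = 2, x_4 = -5

Row-reduce the augmented matrix:
R1 ← R1 / (6).
R2 ← R2 + 6·R1.
R3 ← R3 − 8·R1.
R5 ← R5 + 2·R1.
R1 ← R1 − 1·R2.
R3 ← R3 + 8·R2.
R4 ← R4 − 2·R2.
R5 ← R5 − 8·R2.
R3 ← R3 / (8/3).
R1 ← R1 + 5/6·R3.
R4 ← R4 + 4·R3.
R5 ← R5 + 8/3·R3.
R4 ← R4 / (45).
R1 ← R1 − 7·R4.
R2 ← R2 − 4·R4.
R3 ← R3 − 12·R4.
R5 reduces to 0 = 0, so the extra equation is consistent.
Reading off the reduced rows gives x_1 = -4, x_2 = -2, x_3 = 2, x_4 = -5.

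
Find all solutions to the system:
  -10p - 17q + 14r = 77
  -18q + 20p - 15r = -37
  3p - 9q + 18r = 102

Row-reduce the augmented matrix:
R1 ← R1 / (-10).
R2 ← R2 − 20·R1.
R3 ← R3 − 3·R1.
R2 ← R2 / (-52).
R1 ← R1 − 17/10·R2.
R3 ← R3 + 141/10·R2.
R3 ← R3 / (747/40).
R1 ← R1 + 39/40·R3.
R2 ← R2 + 1/4·R3.
Reading off the reduced rows gives p = 1, q = -1, r = 5.

p = 1, q = -1, r = 5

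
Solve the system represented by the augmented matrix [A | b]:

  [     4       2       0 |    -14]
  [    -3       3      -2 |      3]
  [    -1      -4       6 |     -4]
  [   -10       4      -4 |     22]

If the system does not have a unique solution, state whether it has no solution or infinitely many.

Row-reduce:
R1 ← R1 / (4).
R2 ← R2 + 3·R1.
R3 ← R3 + 1·R1.
R4 ← R4 + 10·R1.
R2 ← R2 / (9/2).
R1 ← R1 − 1/2·R2.
R3 ← R3 + 7/2·R2.
R4 ← R4 − 9·R2.
R3 ← R3 / (40/9).
R1 ← R1 − 2/9·R3.
R2 ← R2 + 4/9·R3.
Row 4 reduces to 0 = 2, a contradiction. The system is inconsistent.

no solution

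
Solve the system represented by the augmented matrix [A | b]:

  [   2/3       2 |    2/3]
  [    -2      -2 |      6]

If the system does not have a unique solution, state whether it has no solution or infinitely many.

Row-reduce the augmented matrix:
R1 ← R1 / (2/3).
R2 ← R2 + 2·R1.
R2 ← R2 / (4).
R1 ← R1 − 3·R2.
Reading off the reduced rows gives x_1 = -5, x_2 = 2.

x_1 = -5, x_2 = 2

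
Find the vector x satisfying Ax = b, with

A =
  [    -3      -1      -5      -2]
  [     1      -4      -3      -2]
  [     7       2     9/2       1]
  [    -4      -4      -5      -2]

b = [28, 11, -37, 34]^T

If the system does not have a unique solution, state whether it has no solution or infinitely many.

Row-reduce:
R1 ← R1 / (-3).
R2 ← R2 − 1·R1.
R3 ← R3 − 7·R1.
R4 ← R4 + 4·R1.
R2 ← R2 / (-13/3).
R1 ← R1 − 1/3·R2.
R3 ← R3 + 1/3·R2.
R4 ← R4 + 8/3·R2.
R3 ← R3 / (-177/26).
R1 ← R1 − 17/13·R3.
R2 ← R2 − 14/13·R3.
R4 ← R4 − 59/13·R3.
Row 4 reduces to 0 = 2, a contradiction. The system is inconsistent.

no solution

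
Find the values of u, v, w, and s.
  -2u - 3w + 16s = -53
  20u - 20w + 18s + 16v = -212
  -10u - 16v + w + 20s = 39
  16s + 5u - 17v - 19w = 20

u = -4, v = -5, w = -1, s = -4

Row-reduce the augmented matrix:
R1 ← R1 / (-2).
R2 ← R2 − 20·R1.
R3 ← R3 + 10·R1.
R4 ← R4 − 5·R1.
R2 ← R2 / (16).
R3 ← R3 + 16·R2.
R4 ← R4 + 17·R2.
R3 ← R3 / (-34).
R1 ← R1 − 3/2·R3.
R2 ← R2 + 25/8·R3.
R4 ← R4 + 637/8·R3.
R4 ← R4 / (-2123/68).
R1 ← R1 + 95/34·R4.
R2 ← R2 − 19/68·R4.
R3 ← R3 + 59/17·R4.
Reading off the reduced rows gives u = -4, v = -5, w = -1, s = -4.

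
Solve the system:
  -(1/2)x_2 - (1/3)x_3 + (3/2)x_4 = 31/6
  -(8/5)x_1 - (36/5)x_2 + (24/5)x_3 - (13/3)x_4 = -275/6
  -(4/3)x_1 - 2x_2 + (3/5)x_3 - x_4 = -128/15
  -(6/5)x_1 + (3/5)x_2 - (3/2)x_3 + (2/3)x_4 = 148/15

no solution

Row-reduce:
Swap R1 and R2.
R1 ← R1 / (-8/5).
R3 ← R3 + 4/3·R1.
R4 ← R4 + 6/5·R1.
R2 ← R2 / (-1/2).
R1 ← R1 − 9/2·R2.
R3 ← R3 − 4·R2.
R4 ← R4 − 6·R2.
R3 ← R3 / (-91/15).
R1 ← R1 + 6·R3.
R2 ← R2 − 2/3·R3.
R4 ← R4 + 91/10·R3.
Row 4 reduces to 0 = -1/4, a contradiction. The system is inconsistent.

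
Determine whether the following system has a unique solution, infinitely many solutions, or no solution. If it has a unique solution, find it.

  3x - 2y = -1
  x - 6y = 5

x = -1, y = -1

From equation 2: x = 5 + 6·y.
Substitute into equation 1 and solve: y = -1.
Then x = -1.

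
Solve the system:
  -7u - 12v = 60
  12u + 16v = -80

u = 0, v = -5

Row-reduce the augmented matrix:
R1 ← R1 / (-7).
R2 ← R2 − 12·R1.
R2 ← R2 / (-32/7).
R1 ← R1 − 12/7·R2.
Reading off the reduced rows gives u = 0, v = -5.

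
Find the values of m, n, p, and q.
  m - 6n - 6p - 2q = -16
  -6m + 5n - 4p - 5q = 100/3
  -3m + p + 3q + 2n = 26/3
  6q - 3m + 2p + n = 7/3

Row-reduce the augmented matrix:
R2 ← R2 + 6·R1.
R3 ← R3 + 3·R1.
R4 ← R4 + 3·R1.
R2 ← R2 / (-31).
R1 ← R1 + 6·R2.
R3 ← R3 + 16·R2.
R4 ← R4 + 17·R2.
R3 ← R3 / (113/31).
R1 ← R1 − 54/31·R3.
R2 ← R2 − 40/31·R3.
R4 ← R4 − 184/31·R3.
R4 ← R4 / (-9/113).
R1 ← R1 + 166/113·R4.
R2 ← R2 + 169/113·R4.
R3 ← R3 − 179/113·R4.
Reading off the reduced rows gives m = -2, n = 3, p = -1/3, q = -1.

m = -2, n = 3, p = -1/3, q = -1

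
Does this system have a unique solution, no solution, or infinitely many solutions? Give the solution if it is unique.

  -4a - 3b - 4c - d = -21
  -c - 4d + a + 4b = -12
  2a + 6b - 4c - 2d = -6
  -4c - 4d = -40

a = -4, b = 5, c = 4, d = 6

Row-reduce the augmented matrix:
R1 ← R1 / (-4).
R2 ← R2 − 1·R1.
R3 ← R3 − 2·R1.
R2 ← R2 / (13/4).
R1 ← R1 − 3/4·R2.
R3 ← R3 − 9/2·R2.
R3 ← R3 / (-42/13).
R1 ← R1 − 19/13·R3.
R2 ← R2 + 8/13·R3.
R4 ← R4 + 4·R3.
R4 ← R4 / (-172/21).
R1 ← R1 − 58/21·R4.
R2 ← R2 + 41/21·R4.
R3 ← R3 + 22/21·R4.
Reading off the reduced rows gives a = -4, b = 5, c = 4, d = 6.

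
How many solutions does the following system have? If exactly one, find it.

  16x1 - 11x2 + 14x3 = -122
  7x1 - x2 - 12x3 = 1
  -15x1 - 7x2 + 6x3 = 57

Row-reduce the augmented matrix:
R1 ← R1 / (16).
R2 ← R2 − 7·R1.
R3 ← R3 + 15·R1.
R2 ← R2 / (61/16).
R1 ← R1 + 11/16·R2.
R3 ← R3 + 277/16·R2.
R3 ← R3 / (-3854/61).
R1 ← R1 + 146/61·R3.
R2 ← R2 + 290/61·R3.
Reading off the reduced rows gives x1 = -5, x2 = 0, x3 = -3.

x1 = -5, x2 = 0, x3 = -3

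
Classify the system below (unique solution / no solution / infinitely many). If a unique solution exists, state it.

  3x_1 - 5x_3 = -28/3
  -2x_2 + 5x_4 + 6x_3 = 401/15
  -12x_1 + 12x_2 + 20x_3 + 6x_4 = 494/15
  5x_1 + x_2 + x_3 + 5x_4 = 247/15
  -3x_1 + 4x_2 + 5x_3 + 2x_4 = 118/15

x_1 = 4/3, x_2 = -6/5, x_3 = 8/3, x_4 = 5/3

Row-reduce the augmented matrix:
R1 ← R1 / (3).
R3 ← R3 + 12·R1.
R4 ← R4 − 5·R1.
R5 ← R5 + 3·R1.
R2 ← R2 / (-2).
R3 ← R3 − 12·R2.
R4 ← R4 − 1·R2.
R5 ← R5 − 4·R2.
R3 ← R3 / (36).
R1 ← R1 + 5/3·R3.
R2 ← R2 + 3·R3.
R4 ← R4 − 37/3·R3.
R5 ← R5 − 12·R3.
R4 ← R4 / (-29/6).
R1 ← R1 − 5/3·R4.
R2 ← R2 − 1/2·R4.
R3 ← R3 − 1·R4.
R5 reduces to 0 = 0, so the extra equation is consistent.
Reading off the reduced rows gives x_1 = 4/3, x_2 = -6/5, x_3 = 8/3, x_4 = 5/3.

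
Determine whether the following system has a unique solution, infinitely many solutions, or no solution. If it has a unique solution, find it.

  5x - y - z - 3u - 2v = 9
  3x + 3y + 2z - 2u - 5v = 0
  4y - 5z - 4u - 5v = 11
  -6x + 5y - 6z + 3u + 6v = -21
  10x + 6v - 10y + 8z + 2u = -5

Row-reduce:
R1 ← R1 / (5).
R2 ← R2 − 3·R1.
R4 ← R4 + 6·R1.
R5 ← R5 − 10·R1.
R2 ← R2 / (18/5).
R1 ← R1 + 1/5·R2.
R3 ← R3 − 4·R2.
R4 ← R4 − 19/5·R2.
R5 ← R5 + 8·R2.
R3 ← R3 / (-71/9).
R1 ← R1 + 1/18·R3.
R2 ← R2 − 13/18·R3.
R4 ← R4 + 179/18·R3.
R5 ← R5 − 142/9·R3.
R4 ← R4 / (621/142).
R1 ← R1 + 83/142·R4.
R2 ← R2 + 57/142·R4.
R3 ← R3 − 34/71·R4.
Row 5 reduces to 0 = -1, a contradiction. The system is inconsistent.

no solution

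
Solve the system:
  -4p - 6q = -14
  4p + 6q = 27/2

Row-reduce:
R1 ← R1 / (-4).
R2 ← R2 − 4·R1.
Row 2 reduces to 0 = -1/2, a contradiction. The system is inconsistent.

no solution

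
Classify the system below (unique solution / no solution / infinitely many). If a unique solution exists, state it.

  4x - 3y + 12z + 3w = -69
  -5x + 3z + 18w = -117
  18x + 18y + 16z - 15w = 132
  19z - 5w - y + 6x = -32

Row-reduce the augmented matrix:
R1 ← R1 / (4).
R2 ← R2 + 5·R1.
R3 ← R3 − 18·R1.
R4 ← R4 − 6·R1.
R2 ← R2 / (-15/4).
R1 ← R1 + 3/4·R2.
R3 ← R3 − 63/2·R2.
R4 ← R4 − 7/2·R2.
R3 ← R3 / (566/5).
R1 ← R1 + 3/5·R3.
R2 ← R2 + 24/5·R3.
R4 ← R4 − 89/5·R3.
R4 ← R4 / (-7611/566).
R1 ← R1 + 1575/566·R4.
R2 ← R2 − 209/283·R4.
R3 ← R3 − 771/566·R4.
Reading off the reduced rows gives x = 0, y = 5, z = -3, w = -6.

x = 0, y = 5, z = -3, w = -6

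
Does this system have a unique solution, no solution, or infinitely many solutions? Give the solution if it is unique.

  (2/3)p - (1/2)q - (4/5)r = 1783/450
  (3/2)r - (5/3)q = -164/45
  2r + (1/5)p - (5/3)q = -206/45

p = 7/3, q = -1/3, r = -14/5

Row-reduce the augmented matrix:
R1 ← R1 / (2/3).
R3 ← R3 − 1/5·R1.
R2 ← R2 / (-5/3).
R1 ← R1 + 3/4·R2.
R3 ← R3 + 91/60·R2.
R3 ← R3 / (7/8).
R1 ← R1 + 15/8·R3.
R2 ← R2 + 9/10·R3.
Reading off the reduced rows gives p = 7/3, q = -1/3, r = -14/5.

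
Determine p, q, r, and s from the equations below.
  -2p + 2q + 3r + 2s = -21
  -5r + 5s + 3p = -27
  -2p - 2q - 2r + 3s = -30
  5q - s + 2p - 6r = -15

p = 6, q = -3, r = 3, s = -6

Row-reduce the augmented matrix:
R1 ← R1 / (-2).
R2 ← R2 − 3·R1.
R3 ← R3 + 2·R1.
R4 ← R4 − 2·R1.
R2 ← R2 / (3).
R1 ← R1 + 1·R2.
R3 ← R3 + 4·R2.
R4 ← R4 − 7·R2.
R3 ← R3 / (-17/3).
R1 ← R1 + 5/3·R3.
R2 ← R2 + 1/6·R3.
R4 ← R4 + 11/6·R3.
R4 ← R4 / (-729/34).
R1 ← R1 + 30/17·R4.
R2 ← R2 − 79/34·R4.
R3 ← R3 + 35/17·R4.
Reading off the reduced rows gives p = 6, q = -3, r = 3, s = -6.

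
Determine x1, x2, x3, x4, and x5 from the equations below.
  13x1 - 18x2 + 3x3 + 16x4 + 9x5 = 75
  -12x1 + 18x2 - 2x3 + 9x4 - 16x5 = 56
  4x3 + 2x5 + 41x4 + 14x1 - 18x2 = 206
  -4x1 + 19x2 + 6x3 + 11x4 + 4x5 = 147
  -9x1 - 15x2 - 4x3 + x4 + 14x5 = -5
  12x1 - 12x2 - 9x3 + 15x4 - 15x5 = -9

x1 = 0, x2 = 3, x3 = 2, x4 = 6, x5 = 3

Row-reduce the augmented matrix:
R1 ← R1 / (13).
R2 ← R2 + 12·R1.
R3 ← R3 − 14·R1.
R4 ← R4 + 4·R1.
R5 ← R5 + 9·R1.
R6 ← R6 − 12·R1.
R2 ← R2 / (18/13).
R1 ← R1 + 18/13·R2.
R3 ← R3 − 18/13·R2.
R4 ← R4 − 175/13·R2.
R5 ← R5 + 357/13·R2.
R6 ← R6 − 60/13·R2.
Swap R3 and R4.
R3 ← R3 / (-5/9).
R1 ← R1 − 1·R3.
R2 ← R2 − 5/9·R3.
R5 ← R5 − 40/3·R3.
R6 ← R6 + 43/3·R3.
Swap R4 and R5.
R4 ← R4 / (-9361/2).
R1 ← R1 + 3623/10·R4.
R2 ← R2 + 198·R4.
R3 ← R3 − 3873/10·R4.
R6 ← R6 − 54723/10·R4.
Swap R5 and R6.
R5 ← R5 / (40398/1265).
R1 ← R1 + 68636/46805·R5.
R2 ← R2 + 1024/851·R5.
R3 ← R3 − 197251/46805·R5.
R4 ← R4 + 3650/9361·R5.
R6 reduces to 0 = 0, so the extra equation is consistent.
Reading off the reduced rows gives x1 = 0, x2 = 3, x3 = 2, x4 = 6, x5 = 3.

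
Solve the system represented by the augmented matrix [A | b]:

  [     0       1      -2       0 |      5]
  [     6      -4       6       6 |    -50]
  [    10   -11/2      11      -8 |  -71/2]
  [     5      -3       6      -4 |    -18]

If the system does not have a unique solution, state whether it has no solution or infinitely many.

Row-reduce:
Swap R1 and R2.
R1 ← R1 / (6).
R3 ← R3 − 10·R1.
R4 ← R4 − 5·R1.
R1 ← R1 + 2/3·R2.
R3 ← R3 − 7/6·R2.
R4 ← R4 − 1/3·R2.
R3 ← R3 / (10/3).
R1 ← R1 + 1/3·R3.
R2 ← R2 + 2·R3.
R4 ← R4 − 5/3·R3.
Row 4 reduces to 0 = 1, a contradiction. The system is inconsistent.

no solution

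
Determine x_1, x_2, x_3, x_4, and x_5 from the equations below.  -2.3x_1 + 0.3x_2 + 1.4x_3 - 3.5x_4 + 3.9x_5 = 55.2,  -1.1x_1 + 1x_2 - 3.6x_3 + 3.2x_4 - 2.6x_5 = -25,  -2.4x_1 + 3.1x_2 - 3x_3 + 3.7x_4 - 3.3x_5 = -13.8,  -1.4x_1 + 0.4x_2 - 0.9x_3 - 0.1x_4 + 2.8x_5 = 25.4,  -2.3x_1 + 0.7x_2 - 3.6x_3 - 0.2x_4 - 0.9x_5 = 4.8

x_1 = -6, x_2 = 4, x_3 = 2, x_4 = -4, x_5 = 6

Row-reduce the augmented matrix:
R1 ← R1 / (-23/10).
R2 ← R2 + 11/10·R1.
R3 ← R3 + 12/5·R1.
R4 ← R4 + 7/5·R1.
R5 ← R5 + 23/10·R1.
R2 ← R2 / (197/230).
R1 ← R1 + 3/23·R2.
R3 ← R3 − 641/230·R2.
R4 ← R4 − 5/23·R2.
R5 ← R5 − 2/5·R2.
R3 ← R3 / (1858/197).
R1 ← R1 + 248/197·R3.
R2 ← R2 + 982/197·R3.
R4 ← R4 + 1317/1970·R3.
R5 ← R5 + 2961/985·R3.
R4 ← R4 / (17691/92900).
R1 ← R1 − 5242/4645·R4.
R2 ← R2 − 5548/4645·R4.
R3 ← R3 + 8379/9290·R4.
R5 ← R5 + 39191/23225·R4.
R5 ← R5 / (527256/29485).
R1 ← R1 + 80604/5897·R5.
R2 ← R2 + 84875/5897·R5.
R3 ← R3 − 62204/5897·R5.
R4 ← R4 − 64004/5897·R5.
Reading off the reduced rows gives x_1 = -6, x_2 = 4, x_3 = 2, x_4 = -4, x_5 = 6.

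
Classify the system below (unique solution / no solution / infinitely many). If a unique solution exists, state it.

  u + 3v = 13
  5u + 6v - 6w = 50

infinitely many solutions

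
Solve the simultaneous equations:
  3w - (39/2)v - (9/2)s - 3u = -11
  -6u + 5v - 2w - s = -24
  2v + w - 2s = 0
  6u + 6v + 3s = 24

Row-reduce:
R1 ← R1 / (-3).
R2 ← R2 + 6·R1.
R4 ← R4 − 6·R1.
R2 ← R2 / (44).
R1 ← R1 − 13/2·R2.
R3 ← R3 − 2·R2.
R4 ← R4 + 33·R2.
R3 ← R3 / (15/11).
R1 ← R1 − 2/11·R3.
R2 ← R2 + 2/11·R3.
Row 4 reduces to 0 = 1/2, a contradiction. The system is inconsistent.

no solution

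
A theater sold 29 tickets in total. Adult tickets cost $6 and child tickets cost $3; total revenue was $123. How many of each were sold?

adult tickets: 12, child tickets: 17

Let a = adult tickets, c = child tickets.
  a + c = 29
  3c + 6a = 123
Row-reduce the augmented matrix:
R2 ← R2 − 6·R1.
R2 ← R2 / (-3).
R1 ← R1 − 1·R2.
Reading off the reduced rows gives a = 12, c = 17.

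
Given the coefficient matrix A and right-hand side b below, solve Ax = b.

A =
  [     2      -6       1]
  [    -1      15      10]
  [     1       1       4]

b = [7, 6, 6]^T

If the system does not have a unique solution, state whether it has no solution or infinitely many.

no solution

Row-reduce:
R1 ← R1 / (2).
R2 ← R2 + 1·R1.
R3 ← R3 − 1·R1.
R2 ← R2 / (12).
R1 ← R1 + 3·R2.
R3 ← R3 − 4·R2.
Row 3 reduces to 0 = -2/3, a contradiction. The system is inconsistent.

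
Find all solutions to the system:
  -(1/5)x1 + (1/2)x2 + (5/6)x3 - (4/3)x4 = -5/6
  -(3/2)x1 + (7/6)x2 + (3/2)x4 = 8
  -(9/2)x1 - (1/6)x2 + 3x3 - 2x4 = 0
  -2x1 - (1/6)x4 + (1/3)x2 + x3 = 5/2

no solution

Row-reduce:
R1 ← R1 / (-1/5).
R2 ← R2 + 3/2·R1.
R3 ← R3 + 9/2·R1.
R4 ← R4 + 2·R1.
R2 ← R2 / (-31/12).
R1 ← R1 + 5/2·R2.
R3 ← R3 + 137/12·R2.
R4 ← R4 + 14/3·R2.
R3 ← R3 / (368/31).
R1 ← R1 − 175/93·R3.
R2 ← R2 − 75/31·R3.
R4 ← R4 − 368/93·R3.
Row 4 reduces to 0 = -1/6, a contradiction. The system is inconsistent.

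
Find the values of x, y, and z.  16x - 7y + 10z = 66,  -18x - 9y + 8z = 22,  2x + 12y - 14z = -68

Row-reduce the augmented matrix:
R1 ← R1 / (16).
R2 ← R2 + 18·R1.
R3 ← R3 − 2·R1.
R2 ← R2 / (-135/8).
R1 ← R1 + 7/16·R2.
R3 ← R3 − 103/8·R2.
R3 ← R3 / (-76/135).
R1 ← R1 − 17/135·R3.
R2 ← R2 + 154/135·R3.
Reading off the reduced rows gives x = 1, y = 0, z = 5.

x = 1, y = 0, z = 5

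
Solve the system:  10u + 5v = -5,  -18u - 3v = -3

u = 1/2, v = -2

Row-reduce the augmented matrix:
R1 ← R1 / (10).
R2 ← R2 + 18·R1.
R2 ← R2 / (6).
R1 ← R1 − 1/2·R2.
Reading off the reduced rows gives u = 1/2, v = -2.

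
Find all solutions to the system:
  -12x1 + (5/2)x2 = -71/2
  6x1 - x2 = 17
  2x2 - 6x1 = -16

no solution

Row-reduce:
R1 ← R1 / (-12).
R2 ← R2 − 6·R1.
R3 ← R3 + 6·R1.
R2 ← R2 / (1/4).
R1 ← R1 + 5/24·R2.
R3 ← R3 − 3/4·R2.
Row 3 reduces to 0 = 4, a contradiction. The system is inconsistent.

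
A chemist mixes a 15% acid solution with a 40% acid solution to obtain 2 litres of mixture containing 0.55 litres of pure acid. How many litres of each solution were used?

litres of solution A: 1, litres of solution B: 1

Let a = litres of solution A, b = litres of solution B.
  a + b = 2
  (3/20)a + (2/5)b = 11/20
Row-reduce the augmented matrix:
R2 ← R2 − 3/20·R1.
R2 ← R2 / (1/4).
R1 ← R1 − 1·R2.
Reading off the reduced rows gives a = 1, b = 1.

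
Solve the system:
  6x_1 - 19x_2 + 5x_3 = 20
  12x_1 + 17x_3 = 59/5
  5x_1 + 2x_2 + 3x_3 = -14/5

x_1 = -1, x_2 = -1, x_3 = 7/5

Row-reduce the augmented matrix:
R1 ← R1 / (6).
R2 ← R2 − 12·R1.
R3 ← R3 − 5·R1.
R2 ← R2 / (38).
R1 ← R1 + 19/6·R2.
R3 ← R3 − 107/6·R2.
R3 ← R3 / (-1015/228).
R1 ← R1 − 17/12·R3.
R2 ← R2 − 7/38·R3.
Reading off the reduced rows gives x_1 = -1, x_2 = -1, x_3 = 7/5.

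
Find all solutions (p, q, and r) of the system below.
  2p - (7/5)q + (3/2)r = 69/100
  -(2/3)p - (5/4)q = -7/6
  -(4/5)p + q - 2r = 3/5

Row-reduce the augmented matrix:
R1 ← R1 / (2).
R2 ← R2 + 2/3·R1.
R3 ← R3 + 4/5·R1.
R2 ← R2 / (-103/60).
R1 ← R1 + 7/10·R2.
R3 ← R3 − 11/25·R2.
R3 ← R3 / (-131/103).
R1 ← R1 − 225/412·R3.
R2 ← R2 + 30/103·R3.
Reading off the reduced rows gives p = 1, q = 2/5, r = -1/2.

p = 1, q = 2/5, r = -1/2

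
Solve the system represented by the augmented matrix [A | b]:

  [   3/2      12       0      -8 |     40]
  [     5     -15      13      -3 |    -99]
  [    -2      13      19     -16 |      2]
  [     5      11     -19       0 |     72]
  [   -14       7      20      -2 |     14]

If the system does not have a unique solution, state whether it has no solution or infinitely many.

Row-reduce:
R1 ← R1 / (3/2).
R2 ← R2 − 5·R1.
R3 ← R3 + 2·R1.
R4 ← R4 − 5·R1.
R5 ← R5 + 14·R1.
R2 ← R2 / (-55).
R1 ← R1 − 8·R2.
R3 ← R3 − 29·R2.
R4 ← R4 + 29·R2.
R5 ← R5 − 119·R2.
R3 ← R3 / (1422/55).
R1 ← R1 − 104/55·R3.
R2 ← R2 + 13/55·R3.
R4 ← R4 + 1422/55·R3.
R5 ← R5 − 2647/55·R3.
Swap R4 and R5.
R4 ← R4 / (4051/4266).
R1 ← R1 + 1820/2133·R4.
R2 ← R2 + 2389/4266·R4.
R3 ← R3 + 2341/4266·R4.
Row 5 reduces to 0 = -6, a contradiction. The system is inconsistent.

no solution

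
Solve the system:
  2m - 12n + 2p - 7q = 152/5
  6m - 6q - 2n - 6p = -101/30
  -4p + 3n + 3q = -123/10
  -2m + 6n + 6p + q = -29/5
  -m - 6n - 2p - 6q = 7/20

m = 9/4, n = -8/3, p = 11/5, q = 3/2

Row-reduce the augmented matrix:
R1 ← R1 / (2).
R2 ← R2 − 6·R1.
R4 ← R4 + 2·R1.
R5 ← R5 + 1·R1.
R2 ← R2 / (34).
R1 ← R1 + 6·R2.
R3 ← R3 − 3·R2.
R4 ← R4 + 6·R2.
R5 ← R5 + 12·R2.
R3 ← R3 / (-50/17).
R1 ← R1 + 19/17·R3.
R2 ← R2 + 6/17·R3.
R4 ← R4 − 100/17·R3.
R5 ← R5 + 89/17·R3.
Swap R4 and R5.
R4 ← R4 / (-719/100).
R1 ← R1 + 149/100·R4.
R2 ← R2 − 6/25·R4.
R3 ← R3 + 57/100·R4.
R5 reduces to 0 = 0, so the extra equation is consistent.
Reading off the reduced rows gives m = 9/4, n = -8/3, p = 11/5, q = 3/2.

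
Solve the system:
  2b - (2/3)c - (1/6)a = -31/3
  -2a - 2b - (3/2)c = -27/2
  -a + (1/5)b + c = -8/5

Row-reduce the augmented matrix:
R1 ← R1 / (-1/6).
R2 ← R2 + 2·R1.
R3 ← R3 + 1·R1.
R2 ← R2 / (-26).
R1 ← R1 + 12·R2.
R3 ← R3 + 59/5·R2.
R3 ← R3 / (41/20).
R1 ← R1 − 1·R3.
R2 ← R2 + 1/4·R3.
Reading off the reduced rows gives a = 6, b = -3, c = 5.

a = 6, b = -3, c = 5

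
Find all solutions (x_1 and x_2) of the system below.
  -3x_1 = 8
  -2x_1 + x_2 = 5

Row-reduce the augmented matrix:
R1 ← R1 / (-3).
R2 ← R2 + 2·R1.
Reading off the reduced rows gives x_1 = -8/3, x_2 = -1/3.

x_1 = -8/3, x_2 = -1/3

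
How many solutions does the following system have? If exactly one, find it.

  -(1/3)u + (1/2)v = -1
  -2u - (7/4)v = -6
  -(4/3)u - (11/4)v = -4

u = 3, v = 0

Row-reduce the augmented matrix:
R1 ← R1 / (-1/3).
R2 ← R2 + 2·R1.
R3 ← R3 + 4/3·R1.
R2 ← R2 / (-19/4).
R1 ← R1 + 3/2·R2.
R3 ← R3 + 19/4·R2.
R3 reduces to 0 = 0, so the extra equation is consistent.
Reading off the reduced rows gives u = 3, v = 0.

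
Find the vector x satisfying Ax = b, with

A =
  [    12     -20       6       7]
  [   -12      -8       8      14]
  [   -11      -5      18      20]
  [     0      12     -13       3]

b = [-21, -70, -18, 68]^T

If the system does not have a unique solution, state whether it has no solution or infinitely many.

Row-reduce the augmented matrix:
R1 ← R1 / (12).
R2 ← R2 + 12·R1.
R3 ← R3 + 11·R1.
R2 ← R2 / (-28).
R1 ← R1 + 5/3·R2.
R3 ← R3 + 70/3·R2.
R4 ← R4 − 12·R2.
R3 ← R3 / (71/6).
R1 ← R1 + 1/3·R3.
R2 ← R2 + 1/2·R3.
R4 ← R4 + 7·R3.
R4 ← R4 / (2453/142).
R1 ← R1 + 59/142·R4.
R2 ← R2 + 53/142·R4.
R3 ← R3 − 107/142·R4.
Reading off the reduced rows gives x_1 = 6, x_2 = 6, x_3 = 1, x_4 = 3.

x_1 = 6, x_2 = 6, x_3 = 1, x_4 = 3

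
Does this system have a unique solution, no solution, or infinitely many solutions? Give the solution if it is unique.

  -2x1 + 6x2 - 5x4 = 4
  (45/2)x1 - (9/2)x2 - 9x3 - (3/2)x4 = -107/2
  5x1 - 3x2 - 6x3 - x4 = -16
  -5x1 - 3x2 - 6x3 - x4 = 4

Row-reduce:
R1 ← R1 / (-2).
R2 ← R2 − 45/2·R1.
R3 ← R3 − 5·R1.
R4 ← R4 + 5·R1.
R2 ← R2 / (63).
R1 ← R1 + 3·R2.
R3 ← R3 − 12·R2.
R4 ← R4 + 18·R2.
R3 ← R3 / (-30/7).
R1 ← R1 + 3/7·R3.
R2 ← R2 + 1/7·R3.
R4 ← R4 + 60/7·R3.
Row 4 reduces to 0 = 1/3, a contradiction. The system is inconsistent.

no solution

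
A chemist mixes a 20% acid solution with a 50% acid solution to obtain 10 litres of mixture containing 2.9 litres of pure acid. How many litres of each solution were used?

Let a = litres of solution A, b = litres of solution B.
  a + b = 10
  (1/5)a + (1/2)b = 29/10
From equation 1: a = 10 − b.
Substitute into equation 2 and solve: b = 3.
Then a = 7.

litres of solution A: 7, litres of solution B: 3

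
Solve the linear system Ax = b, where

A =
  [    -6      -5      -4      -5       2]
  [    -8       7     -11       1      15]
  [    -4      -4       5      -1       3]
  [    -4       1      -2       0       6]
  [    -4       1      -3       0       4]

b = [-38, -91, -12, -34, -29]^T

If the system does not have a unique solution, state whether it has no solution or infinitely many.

Row-reduce:
R1 ← R1 / (-6).
R2 ← R2 + 8·R1.
R3 ← R3 + 4·R1.
R4 ← R4 + 4·R1.
R5 ← R5 + 4·R1.
R2 ← R2 / (41/3).
R1 ← R1 − 5/6·R2.
R3 ← R3 + 2/3·R2.
R4 ← R4 − 13/3·R2.
R5 ← R5 − 13/3·R2.
R3 ← R3 / (303/41).
R1 ← R1 − 83/82·R3.
R2 ← R2 + 17/41·R3.
R4 ← R4 − 101/41·R3.
R5 ← R5 − 60/41·R3.
Swap R4 and R5.
R4 ← R4 / (37/101).
R1 ← R1 + 1/202·R4.
R2 ← R2 − 72/101·R4.
R3 ← R3 − 37/101·R4.
Row 5 reduces to 0 = 1/3, a contradiction. The system is inconsistent.

no solution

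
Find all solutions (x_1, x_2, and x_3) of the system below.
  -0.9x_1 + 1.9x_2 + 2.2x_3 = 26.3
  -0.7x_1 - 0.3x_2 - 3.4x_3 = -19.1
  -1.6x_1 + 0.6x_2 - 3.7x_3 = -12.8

x_1 = -4, x_2 = 5, x_3 = 6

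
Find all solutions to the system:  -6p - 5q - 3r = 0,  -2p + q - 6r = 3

infinitely many solutions

Row-reduce:
R1 ← R1 / (-6).
R2 ← R2 + 2·R1.
R2 ← R2 / (8/3).
R1 ← R1 − 5/6·R2.
Rank is 2 with 3 unknowns, leaving r free.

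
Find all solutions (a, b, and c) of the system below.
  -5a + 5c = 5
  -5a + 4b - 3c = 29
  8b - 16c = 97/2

Row-reduce:
R1 ← R1 / (-5).
R2 ← R2 + 5·R1.
R2 ← R2 / (4).
R3 ← R3 − 8·R2.
Row 3 reduces to 0 = 1/2, a contradiction. The system is inconsistent.

no solution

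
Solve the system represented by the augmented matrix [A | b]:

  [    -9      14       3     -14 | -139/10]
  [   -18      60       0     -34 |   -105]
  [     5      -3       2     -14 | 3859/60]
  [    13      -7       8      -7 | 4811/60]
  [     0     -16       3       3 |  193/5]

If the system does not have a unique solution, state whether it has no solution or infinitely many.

x_1 = 7/3, x_2 = -11/4, x_3 = 6/5, x_4 = -3

Row-reduce the augmented matrix:
R1 ← R1 / (-9).
R2 ← R2 + 18·R1.
R3 ← R3 − 5·R1.
R4 ← R4 − 13·R1.
R2 ← R2 / (32).
R1 ← R1 + 14/9·R2.
R3 ← R3 − 43/9·R2.
R4 ← R4 − 119/9·R2.
R5 ← R5 + 16·R2.
R3 ← R3 / (73/16).
R1 ← R1 + 5/8·R3.
R2 ← R2 + 3/16·R3.
R4 ← R4 − 237/16·R3.
R4 ← R4 / (28285/657).
R1 ← R1 + 1049/657·R4.
R2 ← R2 + 229/219·R4.
R3 ← R3 + 3007/657·R4.
R5 reduces to 0 = 0, so the extra equation is consistent.
Reading off the reduced rows gives x_1 = 7/3, x_2 = -11/4, x_3 = 6/5, x_4 = -3.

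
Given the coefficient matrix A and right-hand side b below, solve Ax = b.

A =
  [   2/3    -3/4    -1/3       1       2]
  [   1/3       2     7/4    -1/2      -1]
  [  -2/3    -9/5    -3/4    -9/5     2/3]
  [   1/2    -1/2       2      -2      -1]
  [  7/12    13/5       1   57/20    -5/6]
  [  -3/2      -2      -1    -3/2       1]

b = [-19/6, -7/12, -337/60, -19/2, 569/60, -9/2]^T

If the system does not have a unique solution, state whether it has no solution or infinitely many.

Row-reduce:
R1 ← R1 / (2/3).
R2 ← R2 − 1/3·R1.
R3 ← R3 + 2/3·R1.
R4 ← R4 − 1/2·R1.
R5 ← R5 − 7/12·R1.
R6 ← R6 + 3/2·R1.
R2 ← R2 / (19/8).
R1 ← R1 + 9/8·R2.
R3 ← R3 + 51/20·R2.
R4 ← R4 − 1/16·R2.
R5 ← R5 − 521/160·R2.
R6 ← R6 + 59/16·R2.
R3 ← R3 / (1111/1140).
R1 ← R1 − 31/76·R3.
R2 ← R2 − 46/57·R3.
R4 ← R4 − 1003/456·R3.
R5 ← R5 + 2031/1520·R3.
R6 ← R6 − 559/456·R3.
R4 ← R4 / (6689/4444).
R1 ← R1 − 4023/2222·R4.
R2 ← R2 − 1256/1111·R4.
R3 ← R3 + 2136/1111·R4.
R5 ← R5 − 6907/8888·R4.
R6 ← R6 − 6907/4444·R4.
R5 ← R5 / (109945/40134).
R1 ← R1 − 41398/6689·R5.
R2 ← R2 − 29024/20067·R5.
R3 ← R3 + 27360/6689·R5.
R4 ← R4 + 48254/20067·R5.
R6 ← R6 − 109945/20067·R5.
Row 6 reduces to 0 = -1, a contradiction. The system is inconsistent.

no solution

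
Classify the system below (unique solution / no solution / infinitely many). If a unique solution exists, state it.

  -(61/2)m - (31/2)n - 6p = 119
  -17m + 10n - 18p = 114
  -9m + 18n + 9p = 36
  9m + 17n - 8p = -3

Row-reduce:
R1 ← R1 / (-61/2).
R2 ← R2 + 17·R1.
R3 ← R3 + 9·R1.
R4 ← R4 − 9·R1.
R2 ← R2 / (1137/61).
R1 ← R1 − 31/61·R2.
R3 ← R3 − 1377/61·R2.
R4 ← R4 − 758/61·R2.
R3 ← R3 / (10809/379).
R1 ← R1 − 226/379·R3.
R2 ← R2 + 298/379·R3.
Row 4 reduces to 0 = 1/3, a contradiction. The system is inconsistent.

no solution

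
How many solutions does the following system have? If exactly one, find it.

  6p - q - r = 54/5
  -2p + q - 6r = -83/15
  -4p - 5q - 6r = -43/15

p = 5/3, q = -1, r = 1/5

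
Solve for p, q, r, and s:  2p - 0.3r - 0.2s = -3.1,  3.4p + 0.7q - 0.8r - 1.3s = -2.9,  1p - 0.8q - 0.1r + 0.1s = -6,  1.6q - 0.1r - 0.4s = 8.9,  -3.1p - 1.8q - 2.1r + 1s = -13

p = -1, q = 6, r = 3, s = 1

Row-reduce the augmented matrix:
R1 ← R1 / (2).
R2 ← R2 − 17/5·R1.
R3 ← R3 − 1·R1.
R5 ← R5 + 31/10·R1.
R2 ← R2 / (7/10).
R3 ← R3 + 4/5·R2.
R4 ← R4 − 8/5·R2.
R5 ← R5 + 9/5·R2.
R3 ← R3 / (-197/700).
R1 ← R1 + 3/20·R3.
R2 ← R2 + 29/70·R3.
R4 ← R4 − 197/350·R3.
R5 ← R5 + 927/280·R3.
Swap R4 and R5.
R4 ← R4 / (6915/788).
R1 ← R1 − 149/394·R4.
R2 ← R2 + 10/197·R4.
R3 ← R3 − 628/197·R4.
R5 reduces to 0 = 0, so the extra equation is consistent.
Reading off the reduced rows gives p = -1, q = 6, r = 3, s = 1.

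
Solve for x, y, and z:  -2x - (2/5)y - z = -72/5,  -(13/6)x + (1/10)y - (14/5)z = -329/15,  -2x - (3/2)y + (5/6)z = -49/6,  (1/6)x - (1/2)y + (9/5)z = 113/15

x = 5, y = 1, z = 4

Row-reduce the augmented matrix:
R1 ← R1 / (-2).
R2 ← R2 + 13/6·R1.
R3 ← R3 + 2·R1.
R4 ← R4 − 1/6·R1.
R2 ← R2 / (8/15).
R1 ← R1 − 1/5·R2.
R3 ← R3 + 11/10·R2.
R4 ← R4 + 8/15·R2.
R3 ← R3 / (-1639/960).
R1 ← R1 − 183/160·R3.
R2 ← R2 + 103/32·R3.
R4 reduces to 0 = 0, so the extra equation is consistent.
Reading off the reduced rows gives x = 5, y = 1, z = 4.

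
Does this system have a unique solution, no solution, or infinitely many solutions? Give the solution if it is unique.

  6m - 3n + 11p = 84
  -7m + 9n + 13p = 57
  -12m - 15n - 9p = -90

m = 3, n = 0, p = 6

Row-reduce the augmented matrix:
R1 ← R1 / (6).
R2 ← R2 + 7·R1.
R3 ← R3 + 12·R1.
R2 ← R2 / (11/2).
R1 ← R1 + 1/2·R2.
R3 ← R3 + 21·R2.
R3 ← R3 / (1228/11).
R1 ← R1 − 46/11·R3.
R2 ← R2 − 155/33·R3.
Reading off the reduced rows gives m = 3, n = 0, p = 6.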